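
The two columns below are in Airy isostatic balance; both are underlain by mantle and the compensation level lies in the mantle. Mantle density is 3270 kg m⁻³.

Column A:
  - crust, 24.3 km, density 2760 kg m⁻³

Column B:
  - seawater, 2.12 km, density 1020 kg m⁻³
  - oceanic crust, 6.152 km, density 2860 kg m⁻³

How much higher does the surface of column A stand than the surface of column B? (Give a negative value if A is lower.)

For any compensation level in the mantle, the mantle terms cancel and isostasy reduces to e = (Σt_A − Σt_B) − (Σ(ρt)_A − Σ(ρt)_B) / ρ_m.
Σt_A = 24.3 km; Σt_B = 8.272 km; Σ(ρt)_A = 67068; Σ(ρt)_B = 19757.12 (in km·kg m⁻³).
e = (24.3 − 8.272) − (67068 − 19757.12) / 3270 = 1.56 km.

1.56 km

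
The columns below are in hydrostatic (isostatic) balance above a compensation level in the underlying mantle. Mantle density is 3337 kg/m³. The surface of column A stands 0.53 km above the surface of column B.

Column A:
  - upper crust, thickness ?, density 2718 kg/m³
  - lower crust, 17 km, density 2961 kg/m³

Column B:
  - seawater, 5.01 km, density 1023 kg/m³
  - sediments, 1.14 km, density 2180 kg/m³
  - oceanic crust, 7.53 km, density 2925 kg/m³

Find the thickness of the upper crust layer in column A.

18.4 km

Take the compensation level at the base of the deeper column (depth z_c below the surface of column A) and equate Σ ρ_i t_i down to z_c; mantle fills any gap and the z_c terms cancel.
Column A: x×2718 + 17×2961 + (z_c − 17 − x)×3337
Column B: 0.53×0 + 5.01×1023 + 1.14×2180 + 7.53×2925 + (z_c − 0.53 − 13.68)×3337
The z_c×3337 term appears on both sides and cancels. Collect the known terms of each column as K = Σ(ρt)_known − 3337 × (depth of known layers): K_A = 50337 − 3337×17 = −6392; K_B = 29635.68 − 3337×(0.53 + 13.68) = −17783.09.
Balance: K_A − x×(3337 − 2718) = K_B, so x = (K_A − K_B)/(3337 − 2718) = 11391.1/619 = 18.4 km.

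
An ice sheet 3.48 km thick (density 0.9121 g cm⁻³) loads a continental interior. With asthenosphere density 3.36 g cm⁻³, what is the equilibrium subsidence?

0.945 km

In Airy isostatic equilibrium: the ice load ρ_ice t is balanced by mantle displaced below, ρ_m s.
s = t ρ_ice / ρ_m = 3.48 km × 0.9121/3.36 = 0.945 km.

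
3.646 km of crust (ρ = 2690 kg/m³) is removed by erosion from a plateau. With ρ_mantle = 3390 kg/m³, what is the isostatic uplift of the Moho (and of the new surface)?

Unloading: uplift u = e ρ_c/ρ_m = 3.646 km × 2690/3390 = 2.89 km.

2.89 km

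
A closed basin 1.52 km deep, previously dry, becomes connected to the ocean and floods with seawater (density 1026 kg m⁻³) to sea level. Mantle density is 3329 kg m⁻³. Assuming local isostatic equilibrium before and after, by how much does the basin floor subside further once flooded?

After flooding the water column is d + s deep. Its weight must equal the weight of mantle displaced by the extra subsidence s: (d + s) ρ_w = s ρ_m.
s = d ρ_w / (ρ_m − ρ_w) = 1.52 km × 1026/(3329 − 1026) = 0.677 km.

0.677 km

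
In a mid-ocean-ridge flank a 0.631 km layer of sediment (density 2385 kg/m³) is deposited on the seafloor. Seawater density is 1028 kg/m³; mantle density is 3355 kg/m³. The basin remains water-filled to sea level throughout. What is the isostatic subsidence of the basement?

Submarine loading: the sediment displaces seawater, and the subsidence is in turn flooded, so s (ρ_m − ρ_w) = t (ρ_sed − ρ_w).
s = 0.631 km × (2385 − 1028) / (3355 − 1028) = 0.368 km.

0.368 km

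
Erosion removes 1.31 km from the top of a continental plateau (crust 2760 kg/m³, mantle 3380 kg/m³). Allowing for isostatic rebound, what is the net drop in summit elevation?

0.24 km

Rebound u = e ρ_c/ρ_m = 1.31 km × 2760/3380 = 1.07 km.
Net surface drop = e − u = 1.31 km − 1.07 km = e (ρ_m − ρ_c)/ρ_m = 0.24 km.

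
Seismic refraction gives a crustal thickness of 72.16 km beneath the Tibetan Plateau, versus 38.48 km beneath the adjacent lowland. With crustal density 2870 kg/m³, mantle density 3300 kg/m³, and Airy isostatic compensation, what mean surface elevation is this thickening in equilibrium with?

Excess crust Δ = 72.16 km − 38.48 km = 33.68 km, split between elevation h and root r with h + r = Δ.
Airy balance ρ_c h = (ρ_m − ρ_c) r gives r = h ρ_c/(ρ_m − ρ_c), so h (1 + ρ_c/(ρ_m − ρ_c)) = Δ, i.e. h = Δ (ρ_m − ρ_c)/ρ_m.
h = 33.68 km × 430/3300 = 4.39 km.

4.39 km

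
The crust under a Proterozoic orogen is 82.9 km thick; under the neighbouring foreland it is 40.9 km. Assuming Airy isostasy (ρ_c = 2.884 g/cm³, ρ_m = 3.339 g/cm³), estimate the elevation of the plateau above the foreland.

Excess crust Δ = 82.9 km − 40.9 km = 42 km, split between elevation h and root r with h + r = Δ.
Airy balance ρ_c h = (ρ_m − ρ_c) r gives r = h ρ_c/(ρ_m − ρ_c), so h (1 + ρ_c/(ρ_m − ρ_c)) = Δ, i.e. h = Δ (ρ_m − ρ_c)/ρ_m.
h = 42 km × 0.455/3.339 = 5.72 km.

5.72 km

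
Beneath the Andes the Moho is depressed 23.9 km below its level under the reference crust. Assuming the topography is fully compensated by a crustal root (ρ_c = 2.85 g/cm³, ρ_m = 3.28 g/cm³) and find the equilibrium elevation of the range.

3.61 km

Balancing pressure at the compensation depth: ρ_c h = (ρ_m − ρ_c) r.
h = r (ρ_m − ρ_c) / ρ_c = 23.9 km × (3.28 − 2.85) / 2.85 = 3.61 km.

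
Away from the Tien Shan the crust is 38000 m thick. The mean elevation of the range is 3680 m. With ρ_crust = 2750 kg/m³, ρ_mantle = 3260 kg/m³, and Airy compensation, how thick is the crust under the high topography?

61500 m

Root depth r = h ρ_c / (ρ_m − ρ_c) = 3680 m × 2750 / 510 = 19840 m.
Total thickness = T + h + r = 38000 m + 3680 m + 19840 m = 61500 m.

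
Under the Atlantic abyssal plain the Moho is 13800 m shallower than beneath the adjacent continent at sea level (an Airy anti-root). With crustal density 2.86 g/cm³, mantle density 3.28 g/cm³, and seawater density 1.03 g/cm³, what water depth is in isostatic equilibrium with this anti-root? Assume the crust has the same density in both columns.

Replacing a thickness d of crust by seawater at the top must be balanced by replacing crust with mantle at the base: d (ρ_c − ρ_w) = a (ρ_m − ρ_c).
d = a (ρ_m − ρ_c)/(ρ_c − ρ_w) = 13800 m × 0.42/1.83 = 3170 m.

3170 m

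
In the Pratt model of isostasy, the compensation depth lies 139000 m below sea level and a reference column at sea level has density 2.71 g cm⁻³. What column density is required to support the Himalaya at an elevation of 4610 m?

2.62 g cm⁻³

Pratt balance: ρ_ref D = ρ (D + h).
ρ = ρ_ref D/(D + h) = 2.71 × 139000 m/(139000 m + 4610 m) = 2.62 g cm⁻³.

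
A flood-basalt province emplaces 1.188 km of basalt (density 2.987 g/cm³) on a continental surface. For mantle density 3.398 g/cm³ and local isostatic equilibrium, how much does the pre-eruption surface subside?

Subaerial loading: s = t ρ_load / ρ_m.
s = 1.188 km × 2.987/3.398 = 1.04 km.

1.04 km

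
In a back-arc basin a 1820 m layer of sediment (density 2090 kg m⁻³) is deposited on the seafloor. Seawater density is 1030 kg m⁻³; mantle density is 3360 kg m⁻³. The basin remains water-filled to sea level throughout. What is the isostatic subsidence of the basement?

828 m

Submarine loading: the sediment displaces seawater, and the subsidence is in turn flooded, so s (ρ_m − ρ_w) = t (ρ_sed − ρ_w).
s = 1820 m × (2090 − 1030) / (3360 − 1030) = 828 m.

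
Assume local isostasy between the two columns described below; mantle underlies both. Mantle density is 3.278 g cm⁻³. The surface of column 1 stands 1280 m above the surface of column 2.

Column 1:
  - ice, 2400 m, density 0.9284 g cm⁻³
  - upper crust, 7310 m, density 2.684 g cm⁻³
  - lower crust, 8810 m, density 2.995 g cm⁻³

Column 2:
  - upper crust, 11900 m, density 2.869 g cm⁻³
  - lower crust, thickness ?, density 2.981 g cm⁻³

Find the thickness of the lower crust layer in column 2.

11500 m

Take the compensation level at the base of the deeper column (depth z_c below the surface of column 1) and equate Σ ρ_i t_i down to z_c; mantle fills any gap and the z_c terms cancel.
Column 1: 2400×0.9284 + 7310×2.684 + 8810×2.995 + (z_c − 18520)×3.278
Column 2: 1280×0 + 11900×2.869 + x×2.981 + (z_c − 1280 − 11900 − x)×3.278
The z_c×3.278 term appears on both sides and cancels. Collect the known terms of each column as K = Σ(ρt)_known − 3.278 × (depth of known layers): K_1 = 48234.15 − 3.278×18520 = −12474.41; K_2 = 34141.1 − 3.278×(1280 + 11900) = −9062.94.
Balance: K_1 = K_2 − x×(3.278 − 2.981), so x = (K_2 − K_1)/(3.278 − 2.981) = 3411.47/0.297 = 11500 m.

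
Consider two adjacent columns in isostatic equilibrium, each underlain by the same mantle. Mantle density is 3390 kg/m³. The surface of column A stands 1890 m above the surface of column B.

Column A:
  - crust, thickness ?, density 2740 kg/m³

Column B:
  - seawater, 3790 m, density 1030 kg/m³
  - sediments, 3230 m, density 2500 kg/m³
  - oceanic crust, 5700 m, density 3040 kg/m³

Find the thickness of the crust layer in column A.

Take the compensation level at the base of the deeper column (depth z_c below the surface of column A) and equate Σ ρ_i t_i down to z_c; mantle fills any gap and the z_c terms cancel.
Column A: x×2740 + (z_c − 0 − x)×3390
Column B: 1890×0 + 3790×1030 + 3230×2500 + 5700×3040 + (z_c − 1890 − 12720)×3390
The z_c×3390 term appears on both sides and cancels. Collect the known terms of each column as K = Σ(ρt)_known − 3390 × (depth of known layers): K_A = 0 − 3390×0 = 0; K_B = 29306700 − 3390×(1890 + 12720) = −20221200.
Balance: K_A − x×(3390 − 2740) = K_B, so x = (K_A − K_B)/(3390 − 2740) = 20221200/650 = 31100 m.

31100 m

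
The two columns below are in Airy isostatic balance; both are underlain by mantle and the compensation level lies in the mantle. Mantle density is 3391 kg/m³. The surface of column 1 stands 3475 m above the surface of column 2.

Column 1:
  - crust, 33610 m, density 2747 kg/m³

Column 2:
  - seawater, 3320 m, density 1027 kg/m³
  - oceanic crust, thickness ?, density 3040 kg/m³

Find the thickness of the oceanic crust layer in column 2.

5730 m

Take the compensation level at the base of the deeper column (depth z_c below the surface of column 1) and equate Σ ρ_i t_i down to z_c; mantle fills any gap and the z_c terms cancel.
Column 1: 33610×2747 + (z_c − 33610)×3391
Column 2: 3475×0 + 3320×1027 + x×3040 + (z_c − 3475 − 3320 − x)×3391
The z_c×3391 term appears on both sides and cancels. Collect the known terms of each column as K = Σ(ρt)_known − 3391 × (depth of known layers): K_1 = 92326670 − 3391×33610 = −21644840; K_2 = 3409640 − 3391×(3475 + 3320) = −19632205.
Balance: K_1 = K_2 − x×(3391 − 3040), so x = (K_2 − K_1)/(3391 − 3040) = 2012640/351 = 5730 m.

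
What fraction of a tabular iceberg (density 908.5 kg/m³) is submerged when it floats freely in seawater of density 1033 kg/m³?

Submerged fraction = ρ_obj/ρ_fluid = 908.5/1033 = 87.9%.

87.9%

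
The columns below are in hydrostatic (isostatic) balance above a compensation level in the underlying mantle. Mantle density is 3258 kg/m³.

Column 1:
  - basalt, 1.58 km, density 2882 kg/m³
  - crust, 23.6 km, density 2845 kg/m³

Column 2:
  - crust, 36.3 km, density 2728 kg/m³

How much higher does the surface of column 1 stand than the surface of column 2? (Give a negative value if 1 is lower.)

For any compensation level in the mantle, the mantle terms cancel and isostasy reduces to e = (Σt_1 − Σt_2) − (Σ(ρt)_1 − Σ(ρt)_2) / ρ_m.
Σt_1 = 25.18 km; Σt_2 = 36.3 km; Σ(ρt)_1 = 71695.56; Σ(ρt)_2 = 99026.4 (in km·kg/m³).
e = (25.18 − 36.3) − (71695.56 − 99026.4) / 3258 = −2.73 km.

−2.73 km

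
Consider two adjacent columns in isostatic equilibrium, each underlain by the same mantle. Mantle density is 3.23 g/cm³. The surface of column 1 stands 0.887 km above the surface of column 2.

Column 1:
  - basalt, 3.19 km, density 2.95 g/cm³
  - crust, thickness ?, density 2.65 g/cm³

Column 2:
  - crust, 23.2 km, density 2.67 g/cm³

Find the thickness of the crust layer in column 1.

25.8 km

Take the compensation level at the base of the deeper column (depth z_c below the surface of column 1) and equate Σ ρ_i t_i down to z_c; mantle fills any gap and the z_c terms cancel.
Column 1: 3.19×2.95 + x×2.65 + (z_c − 3.19 − x)×3.23
Column 2: 0.887×0 + 23.2×2.67 + (z_c − 0.887 − 23.2)×3.23
The z_c×3.23 term appears on both sides and cancels. Collect the known terms of each column as K = Σ(ρt)_known − 3.23 × (depth of known layers): K_1 = 9.4105 − 3.23×3.19 = −0.8932; K_2 = 61.944 − 3.23×(0.887 + 23.2) = −15.85701.
Balance: K_1 − x×(3.23 − 2.65) = K_2, so x = (K_1 − K_2)/(3.23 − 2.65) = 14.9638/0.58 = 25.8 km.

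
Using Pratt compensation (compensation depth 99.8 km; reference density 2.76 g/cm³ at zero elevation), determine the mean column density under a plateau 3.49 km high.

2.67 g/cm³

Pratt balance: ρ_ref D = ρ (D + h).
ρ = ρ_ref D/(D + h) = 2.76 × 99.8 km/(99.8 km + 3.49 km) = 2.67 g/cm³.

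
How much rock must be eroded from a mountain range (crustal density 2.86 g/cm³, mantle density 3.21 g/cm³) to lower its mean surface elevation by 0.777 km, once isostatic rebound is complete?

7.13 km

Net drop Δ = e − u = e − e ρ_c/ρ_m = e (ρ_m − ρ_c)/ρ_m.
e = Δ ρ_m/(ρ_m − ρ_c) = 0.777 km × 3.21/0.35 = 7.13 km.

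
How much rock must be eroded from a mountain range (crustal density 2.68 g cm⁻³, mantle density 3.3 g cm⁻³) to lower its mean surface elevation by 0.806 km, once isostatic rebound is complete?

4.29 km

Net drop Δ = e − u = e − e ρ_c/ρ_m = e (ρ_m − ρ_c)/ρ_m.
e = Δ ρ_m/(ρ_m − ρ_c) = 0.806 km × 3.3/0.62 = 4.29 km.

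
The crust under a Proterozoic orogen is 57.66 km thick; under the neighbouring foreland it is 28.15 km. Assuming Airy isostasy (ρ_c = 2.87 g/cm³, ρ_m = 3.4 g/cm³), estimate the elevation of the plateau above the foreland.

Excess crust Δ = 57.66 km − 28.15 km = 29.51 km, split between elevation h and root r with h + r = Δ.
Airy balance ρ_c h = (ρ_m − ρ_c) r gives r = h ρ_c/(ρ_m − ρ_c), so h (1 + ρ_c/(ρ_m − ρ_c)) = Δ, i.e. h = Δ (ρ_m − ρ_c)/ρ_m.
h = 29.51 km × 0.53/3.4 = 4.6 km.

4.6 km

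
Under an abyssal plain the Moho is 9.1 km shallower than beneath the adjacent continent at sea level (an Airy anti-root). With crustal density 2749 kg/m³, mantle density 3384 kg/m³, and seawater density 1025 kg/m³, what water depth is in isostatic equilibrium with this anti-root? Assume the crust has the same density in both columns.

Replacing a thickness d of crust by seawater at the top must be balanced by replacing crust with mantle at the base: d (ρ_c − ρ_w) = a (ρ_m − ρ_c).
d = a (ρ_m − ρ_c)/(ρ_c − ρ_w) = 9.1 km × 635/1724 = 3.35 km.

3.35 km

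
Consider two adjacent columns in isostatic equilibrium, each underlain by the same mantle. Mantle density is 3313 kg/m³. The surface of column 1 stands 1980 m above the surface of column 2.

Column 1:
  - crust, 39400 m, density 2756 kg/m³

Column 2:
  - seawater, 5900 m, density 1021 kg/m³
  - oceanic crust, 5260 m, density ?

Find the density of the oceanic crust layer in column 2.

Take the compensation level at the base of the deeper column (depth z_c below the surface of column 1) and equate Σ ρ_i t_i down to z_c; mantle fills any gap and the z_c terms cancel.
Column 1: 39400×2756 + (z_c − 39400)×3313
Column 2: 1980×0 + 5900×1021 + 5260×ρ + (z_c − 1980 − 11160)×3313
The z_c×3313 term appears on both sides and cancels. Collect the known terms of each column as K = Σ(ρt)_known − 3313 × (depth of known layers): K_1 = 108586400 − 3313×39400 = −21945800; K_2 = 6023900 − 3313×(1980 + 11160) = −37508920.
Balance: K_1 = K_2 + 5260×ρ, so ρ = (K_1 − K_2)/5260 = 15563100/5260 = 2960 kg/m³.

2960 kg/m³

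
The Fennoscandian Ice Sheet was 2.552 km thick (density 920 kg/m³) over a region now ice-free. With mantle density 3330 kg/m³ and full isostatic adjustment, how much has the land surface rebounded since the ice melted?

0.705 km

Removing the load lets mantle flow back in; uplift u satisfies ρ_ice t = ρ_m u.
u = t ρ_ice/ρ_m = 2.552 km × 920/3330 = 0.705 km.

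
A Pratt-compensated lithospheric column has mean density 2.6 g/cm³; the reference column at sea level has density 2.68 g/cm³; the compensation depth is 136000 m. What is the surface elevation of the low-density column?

ρ_ref D = ρ (D + h) → h = D (ρ_ref − ρ)/ρ.
h = 136000 m × (2.68 − 2.6)/2.6 = 4180 m.

4180 m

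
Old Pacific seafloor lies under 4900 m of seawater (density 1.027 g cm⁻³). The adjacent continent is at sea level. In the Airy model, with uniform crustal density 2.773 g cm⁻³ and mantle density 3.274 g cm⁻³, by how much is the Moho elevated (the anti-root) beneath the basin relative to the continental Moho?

17100 m

Equating mass per unit area of the two columns: replacing crust with seawater at the top is compensated by replacing crust with mantle at the base: d (ρ_c − ρ_w) = a (ρ_m − ρ_c).
a = d (ρ_c − ρ_w)/(ρ_m − ρ_c) = 4900 m × 1.746/0.501 = 17100 m.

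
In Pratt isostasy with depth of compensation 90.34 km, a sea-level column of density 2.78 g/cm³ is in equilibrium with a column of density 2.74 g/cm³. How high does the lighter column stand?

1.32 km

ρ_ref D = ρ (D + h) → h = D (ρ_ref − ρ)/ρ.
h = 90.34 km × (2.78 − 2.74)/2.74 = 1.32 km.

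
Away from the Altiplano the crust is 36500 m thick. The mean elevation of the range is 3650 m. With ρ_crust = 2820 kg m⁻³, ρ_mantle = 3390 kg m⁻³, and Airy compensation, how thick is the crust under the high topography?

58200 m

Root depth r = h ρ_c / (ρ_m − ρ_c) = 3650 m × 2820 / 570 = 18060 m.
Total thickness = T + h + r = 36500 m + 3650 m + 18060 m = 58200 m.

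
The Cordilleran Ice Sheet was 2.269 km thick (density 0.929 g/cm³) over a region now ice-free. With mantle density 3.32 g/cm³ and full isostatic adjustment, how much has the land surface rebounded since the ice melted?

0.635 km

Removing the load lets mantle flow back in; uplift u satisfies ρ_ice t = ρ_m u.
u = t ρ_ice/ρ_m = 2.269 km × 0.929/3.32 = 0.635 km.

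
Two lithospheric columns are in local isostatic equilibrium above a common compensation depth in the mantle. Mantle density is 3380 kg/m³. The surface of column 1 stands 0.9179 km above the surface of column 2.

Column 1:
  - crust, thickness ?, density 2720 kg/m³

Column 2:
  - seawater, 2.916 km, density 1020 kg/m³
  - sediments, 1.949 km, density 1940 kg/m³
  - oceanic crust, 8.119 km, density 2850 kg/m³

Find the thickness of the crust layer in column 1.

25.9 km

Take the compensation level at the base of the deeper column (depth z_c below the surface of column 1) and equate Σ ρ_i t_i down to z_c; mantle fills any gap and the z_c terms cancel.
Column 1: x×2720 + (z_c − 0 − x)×3380
Column 2: 0.9179×0 + 2.916×1020 + 1.949×1940 + 8.119×2850 + (z_c − 0.9179 − 12.984)×3380
The z_c×3380 term appears on both sides and cancels. Collect the known terms of each column as K = Σ(ρt)_known − 3380 × (depth of known layers): K_1 = 0 − 3380×0 = 0; K_2 = 29894.53 − 3380×(0.9179 + 12.984) = −17093.892.
Balance: K_1 − x×(3380 − 2720) = K_2, so x = (K_1 − K_2)/(3380 − 2720) = 17093.9/660 = 25.9 km.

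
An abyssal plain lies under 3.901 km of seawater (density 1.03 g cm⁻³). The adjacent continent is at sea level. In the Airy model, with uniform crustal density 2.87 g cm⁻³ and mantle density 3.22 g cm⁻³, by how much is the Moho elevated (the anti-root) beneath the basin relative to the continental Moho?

Equating mass per unit area of the two columns: replacing crust with seawater at the top is compensated by replacing crust with mantle at the base: d (ρ_c − ρ_w) = a (ρ_m − ρ_c).
a = d (ρ_c − ρ_w)/(ρ_m − ρ_c) = 3.901 km × 1.84/0.35 = 20.5 km.

20.5 km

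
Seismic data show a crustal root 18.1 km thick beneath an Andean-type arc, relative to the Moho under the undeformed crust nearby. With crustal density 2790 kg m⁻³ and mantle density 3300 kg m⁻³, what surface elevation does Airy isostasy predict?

For local isostatic compensation: ρ_c h = (ρ_m − ρ_c) r.
h = r (ρ_m − ρ_c) / ρ_c = 18.1 km × (3300 − 2790) / 2790 = 3.31 km.

3.31 km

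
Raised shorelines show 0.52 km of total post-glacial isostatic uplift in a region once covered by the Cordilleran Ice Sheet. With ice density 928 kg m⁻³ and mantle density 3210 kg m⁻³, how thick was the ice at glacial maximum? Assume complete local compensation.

u = t ρ_ice/ρ_m → t = u ρ_m/ρ_ice = 0.52 km × 3210/928 = 1.8 km.

1.8 km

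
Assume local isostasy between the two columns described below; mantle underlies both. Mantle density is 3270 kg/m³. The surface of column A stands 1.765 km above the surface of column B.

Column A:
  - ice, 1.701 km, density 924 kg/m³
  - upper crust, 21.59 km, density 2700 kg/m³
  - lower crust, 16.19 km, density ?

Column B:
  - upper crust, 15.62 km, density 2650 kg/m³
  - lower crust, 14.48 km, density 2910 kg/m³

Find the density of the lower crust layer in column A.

3000 kg/m³

Take the compensation level at the base of the deeper column (depth z_c below the surface of column A) and equate Σ ρ_i t_i down to z_c; mantle fills any gap and the z_c terms cancel.
Column A: 1.701×924 + 21.59×2700 + 16.19×ρ + (z_c − 39.481)×3270
Column B: 1.765×0 + 15.62×2650 + 14.48×2910 + (z_c − 1.765 − 30.1)×3270
The z_c×3270 term appears on both sides and cancels. Collect the known terms of each column as K = Σ(ρt)_known − 3270 × (depth of known layers): K_A = 59864.724 − 3270×39.481 = −69238.146; K_B = 83529.8 − 3270×(1.765 + 30.1) = −20668.75.
Balance: K_A + 16.19×ρ = K_B, so ρ = (K_B − K_A)/16.19 = 48569.4/16.19 = 3000 kg/m³.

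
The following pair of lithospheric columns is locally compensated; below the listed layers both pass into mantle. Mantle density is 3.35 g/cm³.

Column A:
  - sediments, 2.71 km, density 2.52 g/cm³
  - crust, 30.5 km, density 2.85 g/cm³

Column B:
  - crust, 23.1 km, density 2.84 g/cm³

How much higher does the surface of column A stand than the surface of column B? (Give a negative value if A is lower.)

1.71 km

For any compensation level in the mantle, the mantle terms cancel and isostasy reduces to e = (Σt_A − Σt_B) − (Σ(ρt)_A − Σ(ρt)_B) / ρ_m.
Σt_A = 33.21 km; Σt_B = 23.1 km; Σ(ρt)_A = 93.7542; Σ(ρt)_B = 65.604 (in km·g/cm³).
e = (33.21 − 23.1) − (93.7542 − 65.604) / 3.35 = 1.71 km.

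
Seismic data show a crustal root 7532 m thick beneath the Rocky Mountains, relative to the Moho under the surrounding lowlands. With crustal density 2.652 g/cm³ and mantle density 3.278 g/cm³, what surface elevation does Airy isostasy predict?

1780 m

By Archimedes' principle applied to the lithosphere: ρ_c h = (ρ_m − ρ_c) r.
h = r (ρ_m − ρ_c) / ρ_c = 7532 m × (3.278 − 2.652) / 2.652 = 1780 m.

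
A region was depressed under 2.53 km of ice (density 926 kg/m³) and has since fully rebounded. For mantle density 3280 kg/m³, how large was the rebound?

0.714 km

Removing the load lets mantle flow back in; uplift u satisfies ρ_ice t = ρ_m u.
u = t ρ_ice/ρ_m = 2.53 km × 926/3280 = 0.714 km.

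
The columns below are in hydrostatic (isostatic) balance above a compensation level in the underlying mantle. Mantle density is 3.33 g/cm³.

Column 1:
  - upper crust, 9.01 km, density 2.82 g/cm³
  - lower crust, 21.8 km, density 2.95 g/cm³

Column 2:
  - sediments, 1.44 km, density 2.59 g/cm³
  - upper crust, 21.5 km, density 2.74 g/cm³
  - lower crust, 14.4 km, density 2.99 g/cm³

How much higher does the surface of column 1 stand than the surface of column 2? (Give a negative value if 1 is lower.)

−1.73 km

For any compensation level in the mantle, the mantle terms cancel and isostasy reduces to e = (Σt_1 − Σt_2) − (Σ(ρt)_1 − Σ(ρt)_2) / ρ_m.
Σt_1 = 30.81 km; Σt_2 = 37.34 km; Σ(ρt)_1 = 89.7182; Σ(ρt)_2 = 105.6956 (in km·g/cm³).
e = (30.81 − 37.34) − (89.7182 − 105.6956) / 3.33 = −1.73 km.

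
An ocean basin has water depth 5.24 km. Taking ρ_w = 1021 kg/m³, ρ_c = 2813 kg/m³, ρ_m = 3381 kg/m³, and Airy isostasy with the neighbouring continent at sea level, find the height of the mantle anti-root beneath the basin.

In Airy isostatic equilibrium: replacing crust with seawater at the top is compensated by replacing crust with mantle at the base: d (ρ_c − ρ_w) = a (ρ_m − ρ_c).
a = d (ρ_c − ρ_w)/(ρ_m − ρ_c) = 5.24 km × 1792/568 = 16.5 km.

16.5 km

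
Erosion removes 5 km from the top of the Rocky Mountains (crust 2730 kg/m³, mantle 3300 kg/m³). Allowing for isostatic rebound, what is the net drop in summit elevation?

Rebound u = e ρ_c/ρ_m = 5 km × 2730/3300 = 4.136 km.
Net surface drop = e − u = 5 km − 4.136 km = e (ρ_m − ρ_c)/ρ_m = 0.864 km.

0.864 km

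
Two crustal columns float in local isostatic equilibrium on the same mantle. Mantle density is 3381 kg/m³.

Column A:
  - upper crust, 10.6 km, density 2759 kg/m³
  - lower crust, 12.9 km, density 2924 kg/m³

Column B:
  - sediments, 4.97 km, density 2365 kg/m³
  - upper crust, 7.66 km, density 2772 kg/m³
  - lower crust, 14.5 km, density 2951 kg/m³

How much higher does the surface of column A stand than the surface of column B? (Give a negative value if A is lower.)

For any compensation level in the mantle, the mantle terms cancel and isostasy reduces to e = (Σt_A − Σt_B) − (Σ(ρt)_A − Σ(ρt)_B) / ρ_m.
Σt_A = 23.5 km; Σt_B = 27.13 km; Σ(ρt)_A = 66965; Σ(ρt)_B = 75777.07 (in km·kg/m³).
e = (23.5 − 27.13) − (66965 − 75777.07) / 3381 = −1.02 km.

−1.02 km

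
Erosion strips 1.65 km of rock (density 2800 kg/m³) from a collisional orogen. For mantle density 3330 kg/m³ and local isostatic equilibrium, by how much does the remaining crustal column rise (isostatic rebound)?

1.39 km

Unloading: uplift u = e ρ_c/ρ_m = 1.65 km × 2800/3330 = 1.39 km.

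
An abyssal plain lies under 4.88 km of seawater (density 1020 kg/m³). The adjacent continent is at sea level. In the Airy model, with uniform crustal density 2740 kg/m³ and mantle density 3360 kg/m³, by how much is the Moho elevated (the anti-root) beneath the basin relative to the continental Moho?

Isostatic balance requires: replacing crust with seawater at the top is compensated by replacing crust with mantle at the base: d (ρ_c − ρ_w) = a (ρ_m − ρ_c).
a = d (ρ_c − ρ_w)/(ρ_m − ρ_c) = 4.88 km × 1720/620 = 13.5 km.

13.5 km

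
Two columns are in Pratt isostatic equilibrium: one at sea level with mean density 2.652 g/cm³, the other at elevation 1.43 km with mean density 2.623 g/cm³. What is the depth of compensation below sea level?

129 km

ρ_ref D = ρ (D + h) → D (ρ_ref − ρ) = ρ h.
D = ρ h/(ρ_ref − ρ) = 2.623 × 1.43 km/(2.652 − 2.623) = 129 km.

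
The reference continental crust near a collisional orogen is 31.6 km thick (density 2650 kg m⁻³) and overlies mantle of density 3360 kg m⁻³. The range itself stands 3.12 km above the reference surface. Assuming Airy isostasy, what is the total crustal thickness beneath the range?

46.4 km

Root depth r = h ρ_c / (ρ_m − ρ_c) = 3.12 km × 2650 / 710 = 11.65 km.
Total thickness = T + h + r = 31.6 km + 3.12 km + 11.65 km = 46.4 km.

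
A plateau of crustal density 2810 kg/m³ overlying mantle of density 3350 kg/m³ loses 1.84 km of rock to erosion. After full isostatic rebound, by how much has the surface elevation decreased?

0.297 km

Rebound u = e ρ_c/ρ_m = 1.84 km × 2810/3350 = 1.543 km.
Net surface drop = e − u = 1.84 km − 1.543 km = e (ρ_m − ρ_c)/ρ_m = 0.297 km.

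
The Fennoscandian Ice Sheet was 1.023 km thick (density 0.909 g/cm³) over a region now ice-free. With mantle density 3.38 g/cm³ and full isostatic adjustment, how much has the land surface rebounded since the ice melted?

0.275 km

Removing the load lets mantle flow back in; uplift u satisfies ρ_ice t = ρ_m u.
u = t ρ_ice/ρ_m = 1.023 km × 0.909/3.38 = 0.275 km.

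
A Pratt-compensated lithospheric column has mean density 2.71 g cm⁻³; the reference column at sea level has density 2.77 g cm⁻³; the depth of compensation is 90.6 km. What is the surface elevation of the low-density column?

ρ_ref D = ρ (D + h) → h = D (ρ_ref − ρ)/ρ.
h = 90.6 km × (2.77 − 2.71)/2.71 = 2.01 km.

2.01 km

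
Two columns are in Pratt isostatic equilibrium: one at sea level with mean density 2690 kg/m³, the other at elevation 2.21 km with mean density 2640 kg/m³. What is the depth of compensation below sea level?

ρ_ref D = ρ (D + h) → D (ρ_ref − ρ) = ρ h.
D = ρ h/(ρ_ref − ρ) = 2640 × 2.21 km/(2690 − 2640) = 117 km.

117 km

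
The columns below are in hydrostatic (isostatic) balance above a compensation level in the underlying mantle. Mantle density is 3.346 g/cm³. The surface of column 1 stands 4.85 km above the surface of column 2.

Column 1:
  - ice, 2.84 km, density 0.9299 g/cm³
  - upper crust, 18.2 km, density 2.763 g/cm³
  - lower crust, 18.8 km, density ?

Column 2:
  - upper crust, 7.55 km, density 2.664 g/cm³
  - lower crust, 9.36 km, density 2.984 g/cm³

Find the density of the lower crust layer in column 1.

Take the compensation level at the base of the deeper column (depth z_c below the surface of column 1) and equate Σ ρ_i t_i down to z_c; mantle fills any gap and the z_c terms cancel.
Column 1: 2.84×0.9299 + 18.2×2.763 + 18.8×ρ + (z_c − 39.84)×3.346
Column 2: 4.85×0 + 7.55×2.664 + 9.36×2.984 + (z_c − 4.85 − 16.91)×3.346
The z_c×3.346 term appears on both sides and cancels. Collect the known terms of each column as K = Σ(ρt)_known − 3.346 × (depth of known layers): K_1 = 52.927516 − 3.346×39.84 = −80.377124; K_2 = 48.04344 − 3.346×(4.85 + 16.91) = −24.76552.
Balance: K_1 + 18.8×ρ = K_2, so ρ = (K_2 − K_1)/18.8 = 55.6116/18.8 = 2.96 g/cm³.

2.96 g/cm³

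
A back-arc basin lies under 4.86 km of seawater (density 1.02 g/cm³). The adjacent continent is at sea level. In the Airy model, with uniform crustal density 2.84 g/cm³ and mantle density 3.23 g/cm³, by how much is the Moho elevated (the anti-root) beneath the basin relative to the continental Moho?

22.7 km

By Archimedes' principle applied to the lithosphere: replacing crust with seawater at the top is compensated by replacing crust with mantle at the base: d (ρ_c − ρ_w) = a (ρ_m − ρ_c).
a = d (ρ_c − ρ_w)/(ρ_m − ρ_c) = 4.86 km × 1.82/0.39 = 22.7 km.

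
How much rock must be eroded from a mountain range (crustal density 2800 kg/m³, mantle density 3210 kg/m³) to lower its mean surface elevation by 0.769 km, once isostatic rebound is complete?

6.02 km

Net drop Δ = e − u = e − e ρ_c/ρ_m = e (ρ_m − ρ_c)/ρ_m.
e = Δ ρ_m/(ρ_m − ρ_c) = 0.769 km × 3210/410 = 6.02 km.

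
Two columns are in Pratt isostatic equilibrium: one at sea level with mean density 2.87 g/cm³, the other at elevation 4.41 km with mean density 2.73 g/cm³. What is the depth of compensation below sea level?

86 km

ρ_ref D = ρ (D + h) → D (ρ_ref − ρ) = ρ h.
D = ρ h/(ρ_ref − ρ) = 2.73 × 4.41 km/(2.87 − 2.73) = 86 km.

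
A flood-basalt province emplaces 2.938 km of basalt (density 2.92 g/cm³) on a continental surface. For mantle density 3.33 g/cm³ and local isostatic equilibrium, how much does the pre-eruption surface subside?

2.58 km

Subaerial loading: s = t ρ_load / ρ_m.
s = 2.938 km × 2.92/3.33 = 2.58 km.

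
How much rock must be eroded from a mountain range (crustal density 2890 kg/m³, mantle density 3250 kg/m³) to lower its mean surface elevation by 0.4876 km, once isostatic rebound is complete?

4.4 km

Net drop Δ = e − u = e − e ρ_c/ρ_m = e (ρ_m − ρ_c)/ρ_m.
e = Δ ρ_m/(ρ_m − ρ_c) = 0.4876 km × 3250/360 = 4.4 km.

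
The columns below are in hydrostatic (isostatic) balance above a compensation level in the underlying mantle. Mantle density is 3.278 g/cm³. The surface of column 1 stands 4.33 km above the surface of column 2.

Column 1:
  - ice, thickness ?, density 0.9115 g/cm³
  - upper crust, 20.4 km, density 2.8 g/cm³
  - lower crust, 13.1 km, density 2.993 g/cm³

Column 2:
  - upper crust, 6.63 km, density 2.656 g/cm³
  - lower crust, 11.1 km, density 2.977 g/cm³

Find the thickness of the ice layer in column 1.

3.45 km

Take the compensation level at the base of the deeper column (depth z_c below the surface of column 1) and equate Σ ρ_i t_i down to z_c; mantle fills any gap and the z_c terms cancel.
Column 1: x×0.9115 + 20.4×2.8 + 13.1×2.993 + (z_c − 33.5 − x)×3.278
Column 2: 4.33×0 + 6.63×2.656 + 11.1×2.977 + (z_c − 4.33 − 17.73)×3.278
The z_c×3.278 term appears on both sides and cancels. Collect the known terms of each column as K = Σ(ρt)_known − 3.278 × (depth of known layers): K_1 = 96.3283 − 3.278×33.5 = −13.4847; K_2 = 50.65398 − 3.278×(4.33 + 17.73) = −21.6587.
Balance: K_1 − x×(3.278 − 0.9115) = K_2, so x = (K_1 − K_2)/(3.278 − 0.9115) = 8.174/2.3665 = 3.45 km.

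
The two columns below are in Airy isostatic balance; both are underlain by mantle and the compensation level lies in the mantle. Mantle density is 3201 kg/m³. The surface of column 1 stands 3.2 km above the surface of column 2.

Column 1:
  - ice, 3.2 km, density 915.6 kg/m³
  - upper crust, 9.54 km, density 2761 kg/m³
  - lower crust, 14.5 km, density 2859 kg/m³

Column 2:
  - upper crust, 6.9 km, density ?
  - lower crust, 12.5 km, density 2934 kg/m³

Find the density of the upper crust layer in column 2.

Take the compensation level at the base of the deeper column (depth z_c below the surface of column 1) and equate Σ ρ_i t_i down to z_c; mantle fills any gap and the z_c terms cancel.
Column 1: 3.2×915.6 + 9.54×2761 + 14.5×2859 + (z_c − 27.24)×3201
Column 2: 3.2×0 + 6.9×ρ + 12.5×2934 + (z_c − 3.2 − 19.4)×3201
The z_c×3201 term appears on both sides and cancels. Collect the known terms of each column as K = Σ(ρt)_known − 3201 × (depth of known layers): K_1 = 70725.36 − 3201×27.24 = −16469.88; K_2 = 36675 − 3201×(3.2 + 19.4) = −35667.6.
Balance: K_1 = K_2 + 6.9×ρ, so ρ = (K_1 − K_2)/6.9 = 19197.7/6.9 = 2780 kg/m³.

2780 kg/m³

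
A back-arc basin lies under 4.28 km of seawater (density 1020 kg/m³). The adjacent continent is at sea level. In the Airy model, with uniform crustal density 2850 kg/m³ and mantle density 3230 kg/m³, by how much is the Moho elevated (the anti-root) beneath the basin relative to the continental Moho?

20.6 km

Isostatic balance requires: replacing crust with seawater at the top is compensated by replacing crust with mantle at the base: d (ρ_c − ρ_w) = a (ρ_m − ρ_c).
a = d (ρ_c − ρ_w)/(ρ_m − ρ_c) = 4.28 km × 1830/380 = 20.6 km.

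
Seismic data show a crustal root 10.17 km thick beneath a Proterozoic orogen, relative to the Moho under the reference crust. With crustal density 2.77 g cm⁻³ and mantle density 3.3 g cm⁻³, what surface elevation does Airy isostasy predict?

1.95 km

Isostatic balance requires: ρ_c h = (ρ_m − ρ_c) r.
h = r (ρ_m − ρ_c) / ρ_c = 10.17 km × (3.3 − 2.77) / 2.77 = 1.95 km.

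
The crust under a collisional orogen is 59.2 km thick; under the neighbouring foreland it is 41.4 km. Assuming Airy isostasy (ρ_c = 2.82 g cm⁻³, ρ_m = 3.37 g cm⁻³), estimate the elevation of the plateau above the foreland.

2.91 km

Excess crust Δ = 59.2 km − 41.4 km = 17.8 km, split between elevation h and root r with h + r = Δ.
Airy balance ρ_c h = (ρ_m − ρ_c) r gives r = h ρ_c/(ρ_m − ρ_c), so h (1 + ρ_c/(ρ_m − ρ_c)) = Δ, i.e. h = Δ (ρ_m − ρ_c)/ρ_m.
h = 17.8 km × 0.55/3.37 = 2.91 km.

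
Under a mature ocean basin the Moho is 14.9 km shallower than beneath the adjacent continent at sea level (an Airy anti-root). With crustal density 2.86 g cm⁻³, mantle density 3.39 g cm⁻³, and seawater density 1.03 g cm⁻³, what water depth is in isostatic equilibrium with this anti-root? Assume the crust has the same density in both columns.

Replacing a thickness d of crust by seawater at the top must be balanced by replacing crust with mantle at the base: d (ρ_c − ρ_w) = a (ρ_m − ρ_c).
d = a (ρ_m − ρ_c)/(ρ_c − ρ_w) = 14.9 km × 0.53/1.83 = 4.32 km.

4.32 km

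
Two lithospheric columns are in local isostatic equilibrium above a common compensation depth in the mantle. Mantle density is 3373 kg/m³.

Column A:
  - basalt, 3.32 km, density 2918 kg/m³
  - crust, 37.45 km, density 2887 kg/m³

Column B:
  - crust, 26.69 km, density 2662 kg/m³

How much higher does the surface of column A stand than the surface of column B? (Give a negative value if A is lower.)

For any compensation level in the mantle, the mantle terms cancel and isostasy reduces to e = (Σt_A − Σt_B) − (Σ(ρt)_A − Σ(ρt)_B) / ρ_m.
Σt_A = 40.77 km; Σt_B = 26.69 km; Σ(ρt)_A = 117805.91; Σ(ρt)_B = 71048.78 (in km·kg/m³).
e = (40.77 − 26.69) − (117805.91 − 71048.78) / 3373 = 0.218 km.

0.218 km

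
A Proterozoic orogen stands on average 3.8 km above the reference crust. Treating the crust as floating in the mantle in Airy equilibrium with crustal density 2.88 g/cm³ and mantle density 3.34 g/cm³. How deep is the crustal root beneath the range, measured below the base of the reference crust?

23.8 km

Isostatic balance requires: the weight of the topography is balanced by the buoyancy of the root, ρ_c h = (ρ_m − ρ_c) r.
r = h · ρ_c / (ρ_m − ρ_c) = 3.8 km × 2.88 / (3.34 − 2.88) = 23.8 km.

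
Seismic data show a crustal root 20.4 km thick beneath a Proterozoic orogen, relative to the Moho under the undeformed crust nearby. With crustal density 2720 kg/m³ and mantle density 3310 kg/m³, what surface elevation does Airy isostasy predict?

For local isostatic compensation: ρ_c h = (ρ_m − ρ_c) r.
h = r (ρ_m − ρ_c) / ρ_c = 20.4 km × (3310 − 2720) / 2720 = 4.42 km.

4.42 km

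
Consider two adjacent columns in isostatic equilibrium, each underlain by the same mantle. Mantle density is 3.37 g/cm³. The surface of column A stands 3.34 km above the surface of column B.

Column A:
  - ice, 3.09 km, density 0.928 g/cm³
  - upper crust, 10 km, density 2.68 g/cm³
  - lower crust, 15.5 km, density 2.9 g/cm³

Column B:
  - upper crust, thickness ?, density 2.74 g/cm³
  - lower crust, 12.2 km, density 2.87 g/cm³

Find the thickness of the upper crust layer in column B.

Take the compensation level at the base of the deeper column (depth z_c below the surface of column A) and equate Σ ρ_i t_i down to z_c; mantle fills any gap and the z_c terms cancel.
Column A: 3.09×0.928 + 10×2.68 + 15.5×2.9 + (z_c − 28.59)×3.37
Column B: 3.34×0 + x×2.74 + 12.2×2.87 + (z_c − 3.34 − 12.2 − x)×3.37
The z_c×3.37 term appears on both sides and cancels. Collect the known terms of each column as K = Σ(ρt)_known − 3.37 × (depth of known layers): K_A = 74.61752 − 3.37×28.59 = −21.73078; K_B = 35.014 − 3.37×(3.34 + 12.2) = −17.3558.
Balance: K_A = K_B − x×(3.37 − 2.74), so x = (K_B − K_A)/(3.37 − 2.74) = 4.37498/0.63 = 6.94 km.

6.94 km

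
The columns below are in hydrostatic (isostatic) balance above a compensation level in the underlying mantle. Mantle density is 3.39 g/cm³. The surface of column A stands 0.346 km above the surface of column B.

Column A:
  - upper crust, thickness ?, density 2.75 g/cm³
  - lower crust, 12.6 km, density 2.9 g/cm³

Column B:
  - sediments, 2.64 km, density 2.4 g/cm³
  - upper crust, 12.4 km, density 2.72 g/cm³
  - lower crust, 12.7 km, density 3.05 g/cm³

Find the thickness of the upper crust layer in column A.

Take the compensation level at the base of the deeper column (depth z_c below the surface of column A) and equate Σ ρ_i t_i down to z_c; mantle fills any gap and the z_c terms cancel.
Column A: x×2.75 + 12.6×2.9 + (z_c − 12.6 − x)×3.39
Column B: 0.346×0 + 2.64×2.4 + 12.4×2.72 + 12.7×3.05 + (z_c − 0.346 − 27.74)×3.39
The z_c×3.39 term appears on both sides and cancels. Collect the known terms of each column as K = Σ(ρt)_known − 3.39 × (depth of known layers): K_A = 36.54 − 3.39×12.6 = −6.174; K_B = 78.799 − 3.39×(0.346 + 27.74) = −16.41254.
Balance: K_A − x×(3.39 − 2.75) = K_B, so x = (K_A − K_B)/(3.39 − 2.75) = 10.2385/0.64 = 16 km.

16 km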